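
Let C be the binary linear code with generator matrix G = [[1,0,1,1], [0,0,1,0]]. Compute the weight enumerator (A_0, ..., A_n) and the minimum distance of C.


Weight distribution: A_0 = 1, A_1 = 1, A_2 = 1, A_3 = 1. Minimum distance d = 1.

Enumerate all 2^2 = 4 messages m ∈ F_2^2.
For each, compute codeword c = mG in F_2^4, then tally its weight.
  m = 00 → c = 0000, weight = 0.
  m = 10 → c = 1011, weight = 3.
  m = 01 → c = 0010, weight = 1.
  m = 11 → c = 1001, weight = 2.
Tally weights:
  weight 0: 1 codewords.
  weight 1: 1 codewords.
  weight 2: 1 codewords.
  weight 3: 1 codewords.
Minimum distance d = smallest w > 0 with A_w > 0 = 1.
Sanity: Σ A_w = 4 = 2^2 = 4 ✓.


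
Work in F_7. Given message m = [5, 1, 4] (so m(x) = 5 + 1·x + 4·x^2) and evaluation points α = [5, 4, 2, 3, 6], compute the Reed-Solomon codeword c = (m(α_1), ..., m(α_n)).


c = [5, 3, 2, 2, 1]

Message polynomial: m(x) = 5 + 1·x + 4·x^2 (mod 7).
For each evaluation point α_i, compute m(α_i) mod 7:
  α_1 = 5: Horner steps 4 → 0 → 5, so m(5) = 5.
  α_2 = 4: Horner steps 4 → 3 → 3, so m(4) = 3.
  α_3 = 2: Horner steps 4 → 2 → 2, so m(2) = 2.
  α_4 = 3: Horner steps 4 → 6 → 2, so m(3) = 2.
  α_5 = 6: Horner steps 4 → 4 → 1, so m(6) = 1.
Codeword c = [5, 3, 2, 2, 1] ∈ F_7^5.


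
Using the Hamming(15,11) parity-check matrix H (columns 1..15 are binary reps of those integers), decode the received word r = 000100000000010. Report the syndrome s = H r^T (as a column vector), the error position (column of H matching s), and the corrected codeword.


s = (1, 0, 1, 0)^T, error position = 10, corrected codeword c = 000100000100010

Compute s = H r^T mod 2 one row at a time:
  s_1 = 0 + 0 + 0 + 0 + 0 + 0 + 1 + 0 = 1 ≡ 1 (mod 2).
  s_2 = 1 + 0 + 0 + 0 + 0 + 0 + 1 + 0 = 2 ≡ 0 (mod 2).
  s_3 = 0 + 0 + 0 + 0 + 0 + 0 + 1 + 0 = 1 ≡ 1 (mod 2).
  s_4 = 0 + 0 + 0 + 0 + 0 + 0 + 0 + 0 = 0 ≡ 0 (mod 2).
s = (1, 0, 1, 0)^T — this equals column 10 of H (binary 1010), so error is at position 10.
Correct: flip bit 10 of r = 000100000000010 to get c = 000100000100010.


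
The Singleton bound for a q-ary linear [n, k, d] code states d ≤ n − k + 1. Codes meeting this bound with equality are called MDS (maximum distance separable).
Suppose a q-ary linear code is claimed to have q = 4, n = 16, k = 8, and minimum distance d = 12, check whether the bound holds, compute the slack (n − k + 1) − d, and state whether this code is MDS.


Singleton RHS = n − k + 1 = 9, slack = -3, bound violated (no such code; not MDS).

Singleton bound: d ≤ n − k + 1.
Here n = 16, k = 8, so n − k + 1 = 9.
Given d = 12, check d ≤ 9: NO.
Slack = (n − k + 1) − d = -3.
The slack is negative: d = 12 exceeds n − k + 1 = 9 by 3, so the Singleton bound is violated and no linear [16, 8, 12]_4 code can exist. In particular it is not MDS (MDS requires d = n − k + 1 exactly).
Description: the claimed parameters are [16, 8, 12]_4; such a code would be impossible (violates the Singleton bound).


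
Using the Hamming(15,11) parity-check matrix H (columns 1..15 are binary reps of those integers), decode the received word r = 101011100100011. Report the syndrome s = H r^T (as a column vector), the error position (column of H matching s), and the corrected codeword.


s = (1, 1, 0, 1)^T, error position = 13, corrected codeword c = 101011100100111

Compute s = H r^T mod 2 one row at a time:
  s_1 = 0 + 0 + 1 + 0 + 0 + 0 + 1 + 1 = 3 ≡ 1 (mod 2).
  s_2 = 0 + 1 + 1 + 1 + 0 + 0 + 1 + 1 = 5 ≡ 1 (mod 2).
  s_3 = 0 + 1 + 1 + 1 + 1 + 0 + 1 + 1 = 6 ≡ 0 (mod 2).
  s_4 = 1 + 1 + 1 + 1 + 0 + 0 + 0 + 1 = 5 ≡ 1 (mod 2).
s = (1, 1, 0, 1)^T — this equals column 13 of H (binary 1101), so error is at position 13.
Correct: flip bit 13 of r = 101011100100011 to get c = 101011100100111.


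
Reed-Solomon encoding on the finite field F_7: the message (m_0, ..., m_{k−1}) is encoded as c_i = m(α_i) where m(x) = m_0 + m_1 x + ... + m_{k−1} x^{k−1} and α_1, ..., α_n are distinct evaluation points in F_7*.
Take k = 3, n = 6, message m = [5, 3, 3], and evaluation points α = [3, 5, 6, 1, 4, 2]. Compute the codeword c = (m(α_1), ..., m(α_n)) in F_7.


c = [6, 4, 5, 4, 2, 2]

Message polynomial: m(x) = 5 + 3·x + 3·x^2 (mod 7).
For each evaluation point α_i, compute m(α_i) mod 7:
  α_1 = 3: Horner steps 3 → 5 → 6, so m(3) = 6.
  α_2 = 5: Horner steps 3 → 4 → 4, so m(5) = 4.
  α_3 = 6: Horner steps 3 → 0 → 5, so m(6) = 5.
  α_4 = 1: Horner steps 3 → 6 → 4, so m(1) = 4.
  α_5 = 4: Horner steps 3 → 1 → 2, so m(4) = 2.
  α_6 = 2: Horner steps 3 → 2 → 2, so m(2) = 2.
Codeword c = [6, 4, 5, 4, 2, 2] ∈ F_7^6.


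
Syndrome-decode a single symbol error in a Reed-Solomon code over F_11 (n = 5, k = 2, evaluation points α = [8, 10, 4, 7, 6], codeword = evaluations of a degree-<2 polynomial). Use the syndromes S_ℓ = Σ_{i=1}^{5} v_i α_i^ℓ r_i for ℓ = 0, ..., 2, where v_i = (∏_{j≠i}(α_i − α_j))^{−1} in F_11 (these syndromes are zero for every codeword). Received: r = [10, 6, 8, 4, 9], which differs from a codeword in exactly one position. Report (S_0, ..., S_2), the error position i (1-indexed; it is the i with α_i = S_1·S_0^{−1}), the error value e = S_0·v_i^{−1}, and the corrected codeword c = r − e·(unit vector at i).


S = (6, 5, 6), error at position 2, error magnitude e = 6, c = [10, 0, 8, 4, 9].

Step 1: column multipliers v_i = (∏_{j≠i}(α_i − α_j))^{−1} mod 11.
  i = 1 (α = 8): (8−10)(8−4)(8−7)(8−6) = (−2)·4·1·2 = −16 ≡ 6, so v_1 = 6^{−1} = 2 (mod 11).
  i = 2 (α = 10): (10−8)(10−4)(10−7)(10−6) = 2·6·3·4 = 144 ≡ 1, so v_2 = 1^{−1} = 1 (mod 11).
  i = 3 (α = 4): (4−8)(4−10)(4−7)(4−6) = (−4)·(−6)·(−3)·(−2) = 144 ≡ 1, so v_3 = 1^{−1} = 1 (mod 11).
  i = 4 (α = 7): (7−8)(7−10)(7−4)(7−6) = (−1)·(−3)·3·1 = 9 ≡ 9, so v_4 = 9^{−1} = 5 (mod 11).
  i = 5 (α = 6): (6−8)(6−10)(6−4)(6−7) = (−2)·(−4)·2·(−1) = −16 ≡ 6, so v_5 = 6^{−1} = 2 (mod 11).
  v = [2, 1, 1, 5, 2].
Step 2: syndromes of r = [10, 6, 8, 4, 9] (all sums mod 11).
  S_0 = Σ v_i r_i = 2·10 + 1·6 + 1·8 + 5·4 + 2·9 = 72 ≡ 6.
  S_1 = Σ v_i α_i r_i = 2·8·10 + 1·10·6 + 1·4·8 + 5·7·4 + 2·6·9 = 500 ≡ 5.
  α_i^2 mod 11 = [9, 1, 5, 5, 3].
  S_2 = Σ v_i α_i^2 r_i = 2·9·10 + 1·1·6 + 1·5·8 + 5·5·4 + 2·3·9 = 380 ≡ 6.
  S = (6, 5, 6) ≠ 0, so r is not a codeword (an error is present).
Step 3: locate the error. For a single error e at position i, S_ℓ = v_i·e·α_i^ℓ, so α_err = S_1/S_0.
  S_0^{−1} = 6^{−1} = 2 (mod 11), so α_err = 5·2 = 10 ≡ 10 = α_2. Error position i = 2.
  Consistency check: S_2/S_1 = 6·9 = 54 ≡ 10 = α_err ✓ (single-error assumption holds).
Step 4: error magnitude e = S_0/v_2 = S_0·∏_{j≠2}(α_2 − α_j) = 6·1 = 6 ≡ 6 (mod 11).
Step 5: correct position 2: c_2 = r_2 − e = 6 − 6 ≡ 0 (mod 11). Hence c = [10, 0, 8, 4, 9].
  Check: interpolating c through the α_i gives m(x) = 6 + 6·x (degree < 2) with m(α_i) = c_i for every i, so c is indeed a codeword.


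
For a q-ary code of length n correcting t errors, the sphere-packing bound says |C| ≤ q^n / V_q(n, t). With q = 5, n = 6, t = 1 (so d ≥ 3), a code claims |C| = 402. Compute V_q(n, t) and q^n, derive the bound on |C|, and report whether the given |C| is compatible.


V_q(n, t) = 25, q^n = 15625, Hamming bound = 625, |C| = 402 ≤ bound (satisfied).

Step 1: Compute V_q(n, t) = Σ_{j=0}^1 C(n, j) (q−1)^j.
  j = 0: C(6,0)·(4)^0 = 1·1 = 1.
  j = 1: C(6,1)·(4)^1 = 6·4 = 24.
  V_q(n, t) = 1 + 24 = 25.
Step 2: q^n = 5^6 = 15625.
Step 3: Hamming bound ⌊q^n / V_q(n,t)⌋ = ⌊15625/25⌋ = 625.
Step 4: Compare |C| = 402 to 625: satisfied.
The claimed |C| lies below the Hamming bound.


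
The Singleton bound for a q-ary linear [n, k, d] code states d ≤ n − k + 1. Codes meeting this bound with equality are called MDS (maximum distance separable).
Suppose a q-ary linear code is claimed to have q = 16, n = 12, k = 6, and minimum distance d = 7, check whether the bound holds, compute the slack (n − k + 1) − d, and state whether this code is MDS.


Singleton RHS = n − k + 1 = 7, slack = 0, bound satisfied, MDS.

Singleton bound: d ≤ n − k + 1.
Here n = 12, k = 6, so n − k + 1 = 7.
Given d = 7, check d ≤ 7: YES.
Slack = (n − k + 1) − d = 0.
The code is MDS (slack = 0).
Description: the claimed parameters are [12, 6, 7]_16; such a code would be MDS (meets Singleton bound).


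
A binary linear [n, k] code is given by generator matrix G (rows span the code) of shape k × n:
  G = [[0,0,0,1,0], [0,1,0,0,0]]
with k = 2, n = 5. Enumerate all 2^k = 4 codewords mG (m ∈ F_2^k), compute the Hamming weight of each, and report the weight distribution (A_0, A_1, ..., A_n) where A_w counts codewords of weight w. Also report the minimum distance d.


Weight distribution: A_0 = 1, A_1 = 2, A_2 = 1. Minimum distance d = 1.

Enumerate all 2^2 = 4 messages m ∈ F_2^2.
For each, compute codeword c = mG in F_2^5, then tally its weight.
  m = 00 → c = 00000, weight = 0.
  m = 10 → c = 00010, weight = 1.
  m = 01 → c = 01000, weight = 1.
  m = 11 → c = 01010, weight = 2.
Tally weights:
  weight 0: 1 codewords.
  weight 1: 2 codewords.
  weight 2: 1 codewords.
Minimum distance d = smallest w > 0 with A_w > 0 = 1.
Sanity: Σ A_w = 4 = 2^2 = 4 ✓.


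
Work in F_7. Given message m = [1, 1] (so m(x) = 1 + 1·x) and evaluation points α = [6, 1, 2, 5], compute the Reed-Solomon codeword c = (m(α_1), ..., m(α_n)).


c = [0, 2, 3, 6]

Message polynomial: m(x) = 1 + 1·x (mod 7).
For each evaluation point α_i, compute m(α_i) mod 7:
  α_1 = 6: Horner steps 1 → 0, so m(6) = 0.
  α_2 = 1: Horner steps 1 → 2, so m(1) = 2.
  α_3 = 2: Horner steps 1 → 3, so m(2) = 3.
  α_4 = 5: Horner steps 1 → 6, so m(5) = 6.
Codeword c = [0, 2, 3, 6] ∈ F_7^4.


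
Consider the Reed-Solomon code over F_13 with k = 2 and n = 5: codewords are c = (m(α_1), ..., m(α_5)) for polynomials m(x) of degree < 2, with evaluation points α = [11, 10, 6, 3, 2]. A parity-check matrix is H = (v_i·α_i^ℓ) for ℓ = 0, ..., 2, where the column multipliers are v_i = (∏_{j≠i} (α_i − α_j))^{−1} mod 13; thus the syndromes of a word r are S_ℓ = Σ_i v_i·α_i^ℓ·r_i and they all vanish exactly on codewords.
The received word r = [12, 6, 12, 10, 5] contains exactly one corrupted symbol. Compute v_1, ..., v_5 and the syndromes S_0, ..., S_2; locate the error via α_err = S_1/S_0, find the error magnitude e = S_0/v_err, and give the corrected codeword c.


S = (3, 7, 12), error at position 1, error magnitude e = 1, c = [11, 6, 12, 10, 5].

Step 1: column multipliers v_i = (∏_{j≠i}(α_i − α_j))^{−1} mod 13.
  i = 1 (α = 11): (11−10)(11−6)(11−3)(11−2) = 1·5·8·9 = 360 ≡ 9, so v_1 = 9^{−1} = 3 (mod 13).
  i = 2 (α = 10): (10−11)(10−6)(10−3)(10−2) = (−1)·4·7·8 = −224 ≡ 10, so v_2 = 10^{−1} = 4 (mod 13).
  i = 3 (α = 6): (6−11)(6−10)(6−3)(6−2) = (−5)·(−4)·3·4 = 240 ≡ 6, so v_3 = 6^{−1} = 11 (mod 13).
  i = 4 (α = 3): (3−11)(3−10)(3−6)(3−2) = (−8)·(−7)·(−3)·1 = −168 ≡ 1, so v_4 = 1^{−1} = 1 (mod 13).
  i = 5 (α = 2): (2−11)(2−10)(2−6)(2−3) = (−9)·(−8)·(−4)·(−1) = 288 ≡ 2, so v_5 = 2^{−1} = 7 (mod 13).
  v = [3, 4, 11, 1, 7].
Step 2: syndromes of r = [12, 6, 12, 10, 5] (all sums mod 13).
  S_0 = Σ v_i r_i = 3·12 + 4·6 + 11·12 + 1·10 + 7·5 = 237 ≡ 3.
  S_1 = Σ v_i α_i r_i = 3·11·12 + 4·10·6 + 11·6·12 + 1·3·10 + 7·2·5 = 1528 ≡ 7.
  α_i^2 mod 13 = [4, 9, 10, 9, 4].
  S_2 = Σ v_i α_i^2 r_i = 3·4·12 + 4·9·6 + 11·10·12 + 1·9·10 + 7·4·5 = 1910 ≡ 12.
  S = (3, 7, 12) ≠ 0, so r is not a codeword (an error is present).
Step 3: locate the error. For a single error e at position i, S_ℓ = v_i·e·α_i^ℓ, so α_err = S_1/S_0.
  S_0^{−1} = 3^{−1} = 9 (mod 13), so α_err = 7·9 = 63 ≡ 11 = α_1. Error position i = 1.
  Consistency check: S_2/S_1 = 12·2 = 24 ≡ 11 = α_err ✓ (single-error assumption holds).
Step 4: error magnitude e = S_0/v_1 = S_0·∏_{j≠1}(α_1 − α_j) = 3·9 = 27 ≡ 1 (mod 13).
Step 5: correct position 1: c_1 = r_1 − e = 12 − 1 ≡ 11 (mod 13). Hence c = [11, 6, 12, 10, 5].
  Check: interpolating c through the α_i gives m(x) = 8 + 5·x (degree < 2) with m(α_i) = c_i for every i, so c is indeed a codeword.


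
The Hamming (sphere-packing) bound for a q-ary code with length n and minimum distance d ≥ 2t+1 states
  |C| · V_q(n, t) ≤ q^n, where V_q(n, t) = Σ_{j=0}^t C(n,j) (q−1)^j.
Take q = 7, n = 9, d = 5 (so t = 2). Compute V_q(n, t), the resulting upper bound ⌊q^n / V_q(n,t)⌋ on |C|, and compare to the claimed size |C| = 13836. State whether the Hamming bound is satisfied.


V_q(n, t) = 1351, q^n = 40353607, Hamming bound = 29869, |C| = 13836 ≤ bound (satisfied).

Step 1: Compute V_q(n, t) = Σ_{j=0}^2 C(n, j) (q−1)^j.
  j = 0: C(9,0)·(6)^0 = 1·1 = 1.
  j = 1: C(9,1)·(6)^1 = 9·6 = 54.
  j = 2: C(9,2)·(6)^2 = 36·36 = 1296.
  V_q(n, t) = 1 + 54 + 1296 = 1351.
Step 2: q^n = 7^9 = 40353607.
Step 3: Hamming bound ⌊q^n / V_q(n,t)⌋ = ⌊40353607/1351⌋ = 29869.
Step 4: Compare |C| = 13836 to 29869: satisfied.
The claimed |C| lies below the Hamming bound.


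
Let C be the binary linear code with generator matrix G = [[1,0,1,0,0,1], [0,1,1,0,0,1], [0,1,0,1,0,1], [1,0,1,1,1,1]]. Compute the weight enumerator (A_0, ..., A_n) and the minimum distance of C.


Weight distribution: A_0 = 1, A_2 = 4, A_3 = 6, A_4 = 3, A_5 = 2. Minimum distance d = 2.

Enumerate all 2^4 = 16 messages m ∈ F_2^4.
For each, compute codeword c = mG in F_2^6, then tally its weight.
  m = 0000 → c = 000000, weight = 0.
  m = 1000 → c = 101001, weight = 3.
  m = 0100 → c = 011001, weight = 3.
  m = 1100 → c = 110000, weight = 2.
  m = 0010 → c = 010101, weight = 3.
  m = 1010 → c = 111100, weight = 4.
  m = 0110 → c = 001100, weight = 2.
  m = 1110 → c = 100101, weight = 3.
  m = 0001 → c = 101111, weight = 5.
  m = 1001 → c = 000110, weight = 2.
  m = 0101 → c = 110110, weight = 4.
  m = 1101 → c = 011111, weight = 5.
  m = 0011 → c = 111010, weight = 4.
  m = 1011 → c = 010011, weight = 3.
  m = 0111 → c = 100011, weight = 3.
  m = 1111 → c = 001010, weight = 2.
Tally weights:
  weight 0: 1 codewords.
  weight 2: 4 codewords.
  weight 3: 6 codewords.
  weight 4: 3 codewords.
  weight 5: 2 codewords.
Minimum distance d = smallest w > 0 with A_w > 0 = 2.
Sanity: Σ A_w = 16 = 2^4 = 16 ✓.


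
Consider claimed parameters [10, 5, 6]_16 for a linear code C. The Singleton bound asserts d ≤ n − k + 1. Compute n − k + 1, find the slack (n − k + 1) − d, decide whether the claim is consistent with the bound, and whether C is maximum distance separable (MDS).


Singleton RHS = n − k + 1 = 6, slack = 0, bound satisfied, MDS.

Singleton bound: d ≤ n − k + 1.
Here n = 10, k = 5, so n − k + 1 = 6.
Given d = 6, check d ≤ 6: YES.
Slack = (n − k + 1) − d = 0.
The code is MDS (slack = 0).
Description: the claimed parameters are [10, 5, 6]_16; such a code would be MDS (meets Singleton bound).


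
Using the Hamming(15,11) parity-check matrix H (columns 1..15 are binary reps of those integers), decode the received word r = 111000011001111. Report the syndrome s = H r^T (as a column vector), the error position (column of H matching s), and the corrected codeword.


s = (0, 0, 0, 1)^T, error position = 1, corrected codeword c = 011000011001111

Compute s = H r^T mod 2 one row at a time:
  s_1 = 1 + 1 + 0 + 0 + 1 + 1 + 1 + 1 = 6 ≡ 0 (mod 2).
  s_2 = 0 + 0 + 0 + 0 + 1 + 1 + 1 + 1 = 4 ≡ 0 (mod 2).
  s_3 = 1 + 1 + 0 + 0 + 0 + 0 + 1 + 1 = 4 ≡ 0 (mod 2).
  s_4 = 1 + 1 + 0 + 0 + 1 + 0 + 1 + 1 = 5 ≡ 1 (mod 2).
s = (0, 0, 0, 1)^T — this equals column 1 of H (binary 0001), so error is at position 1.
Correct: flip bit 1 of r = 111000011001111 to get c = 011000011001111.


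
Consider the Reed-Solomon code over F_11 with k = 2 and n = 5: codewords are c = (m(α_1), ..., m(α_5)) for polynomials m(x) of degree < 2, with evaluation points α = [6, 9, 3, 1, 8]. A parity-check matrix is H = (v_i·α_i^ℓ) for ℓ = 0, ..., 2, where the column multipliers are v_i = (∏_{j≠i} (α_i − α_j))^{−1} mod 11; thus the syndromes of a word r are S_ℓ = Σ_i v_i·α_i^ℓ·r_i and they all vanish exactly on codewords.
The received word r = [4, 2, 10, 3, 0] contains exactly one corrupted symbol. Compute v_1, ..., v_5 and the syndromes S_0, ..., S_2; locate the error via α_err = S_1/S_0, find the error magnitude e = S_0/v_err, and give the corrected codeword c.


S = (4, 3, 5), error at position 2, error magnitude e = 4, c = [4, 9, 10, 3, 0].

Step 1: column multipliers v_i = (∏_{j≠i}(α_i − α_j))^{−1} mod 11.
  i = 1 (α = 6): (6−9)(6−3)(6−1)(6−8) = (−3)·3·5·(−2) = 90 ≡ 2, so v_1 = 2^{−1} = 6 (mod 11).
  i = 2 (α = 9): (9−6)(9−3)(9−1)(9−8) = 3·6·8·1 = 144 ≡ 1, so v_2 = 1^{−1} = 1 (mod 11).
  i = 3 (α = 3): (3−6)(3−9)(3−1)(3−8) = (−3)·(−6)·2·(−5) = −180 ≡ 7, so v_3 = 7^{−1} = 8 (mod 11).
  i = 4 (α = 1): (1−6)(1−9)(1−3)(1−8) = (−5)·(−8)·(−2)·(−7) = 560 ≡ 10, so v_4 = 10^{−1} = 10 (mod 11).
  i = 5 (α = 8): (8−6)(8−9)(8−3)(8−1) = 2·(−1)·5·7 = −70 ≡ 7, so v_5 = 7^{−1} = 8 (mod 11).
  v = [6, 1, 8, 10, 8].
Step 2: syndromes of r = [4, 2, 10, 3, 0] (all sums mod 11).
  S_0 = Σ v_i r_i = 6·4 + 1·2 + 8·10 + 10·3 + 8·0 = 136 ≡ 4.
  S_1 = Σ v_i α_i r_i = 6·6·4 + 1·9·2 + 8·3·10 + 10·1·3 + 8·8·0 = 432 ≡ 3.
  α_i^2 mod 11 = [3, 4, 9, 1, 9].
  S_2 = Σ v_i α_i^2 r_i = 6·3·4 + 1·4·2 + 8·9·10 + 10·1·3 + 8·9·0 = 830 ≡ 5.
  S = (4, 3, 5) ≠ 0, so r is not a codeword (an error is present).
Step 3: locate the error. For a single error e at position i, S_ℓ = v_i·e·α_i^ℓ, so α_err = S_1/S_0.
  S_0^{−1} = 4^{−1} = 3 (mod 11), so α_err = 3·3 = 9 ≡ 9 = α_2. Error position i = 2.
  Consistency check: S_2/S_1 = 5·4 = 20 ≡ 9 = α_err ✓ (single-error assumption holds).
Step 4: error magnitude e = S_0/v_2 = S_0·∏_{j≠2}(α_2 − α_j) = 4·1 = 4 ≡ 4 (mod 11).
Step 5: correct position 2: c_2 = r_2 − e = 2 − 4 ≡ 9 (mod 11). Hence c = [4, 9, 10, 3, 0].
  Check: interpolating c through the α_i gives m(x) = 5 + 9·x (degree < 2) with m(α_i) = c_i for every i, so c is indeed a codeword.


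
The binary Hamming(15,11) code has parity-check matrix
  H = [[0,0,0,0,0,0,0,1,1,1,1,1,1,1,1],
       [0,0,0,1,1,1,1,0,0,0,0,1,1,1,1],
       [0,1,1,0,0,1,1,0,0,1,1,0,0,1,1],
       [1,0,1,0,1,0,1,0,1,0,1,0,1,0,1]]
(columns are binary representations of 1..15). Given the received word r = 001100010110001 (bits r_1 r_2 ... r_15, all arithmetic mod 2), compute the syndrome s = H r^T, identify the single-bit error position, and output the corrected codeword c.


s = (0, 0, 0, 1)^T, error position = 1, corrected codeword c = 101100010110001

Compute s = H r^T mod 2 one row at a time:
  s_1 = 1 + 0 + 1 + 1 + 0 + 0 + 0 + 1 = 4 ≡ 0 (mod 2).
  s_2 = 1 + 0 + 0 + 0 + 0 + 0 + 0 + 1 = 2 ≡ 0 (mod 2).
  s_3 = 0 + 1 + 0 + 0 + 1 + 1 + 0 + 1 = 4 ≡ 0 (mod 2).
  s_4 = 0 + 1 + 0 + 0 + 0 + 1 + 0 + 1 = 3 ≡ 1 (mod 2).
s = (0, 0, 0, 1)^T — this equals column 1 of H (binary 0001), so error is at position 1.
Correct: flip bit 1 of r = 001100010110001 to get c = 101100010110001.


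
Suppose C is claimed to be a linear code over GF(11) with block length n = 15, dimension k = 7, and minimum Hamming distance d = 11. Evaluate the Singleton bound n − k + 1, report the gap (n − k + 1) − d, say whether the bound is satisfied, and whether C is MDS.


Singleton RHS = n − k + 1 = 9, slack = -2, bound violated (no such code; not MDS).

Singleton bound: d ≤ n − k + 1.
Here n = 15, k = 7, so n − k + 1 = 9.
Given d = 11, check d ≤ 9: NO.
Slack = (n − k + 1) − d = -2.
The slack is negative: d = 11 exceeds n − k + 1 = 9 by 2, so the Singleton bound is violated and no linear [15, 7, 11]_11 code can exist. In particular it is not MDS (MDS requires d = n − k + 1 exactly).
Description: the claimed parameters are [15, 7, 11]_11; such a code would be impossible (violates the Singleton bound).


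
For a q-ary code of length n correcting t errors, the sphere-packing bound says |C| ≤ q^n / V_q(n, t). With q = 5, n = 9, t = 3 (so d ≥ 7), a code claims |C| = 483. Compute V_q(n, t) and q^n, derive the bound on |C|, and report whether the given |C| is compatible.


V_q(n, t) = 5989, q^n = 1953125, Hamming bound = 326, |C| = 483 > bound (violated).

Step 1: Compute V_q(n, t) = Σ_{j=0}^3 C(n, j) (q−1)^j.
  j = 0: C(9,0)·(4)^0 = 1·1 = 1.
  j = 1: C(9,1)·(4)^1 = 9·4 = 36.
  j = 2: C(9,2)·(4)^2 = 36·16 = 576.
  j = 3: C(9,3)·(4)^3 = 84·64 = 5376.
  V_q(n, t) = 1 + 36 + 576 + 5376 = 5989.
Step 2: q^n = 5^9 = 1953125.
Step 3: Hamming bound ⌊q^n / V_q(n,t)⌋ = ⌊1953125/5989⌋ = 326.
Step 4: Compare |C| = 483 to 326: violated.
The claimed |C| lies above the Hamming bound, so no 5-ary code of length 9 with d ≥ 7 can have 483 codewords.


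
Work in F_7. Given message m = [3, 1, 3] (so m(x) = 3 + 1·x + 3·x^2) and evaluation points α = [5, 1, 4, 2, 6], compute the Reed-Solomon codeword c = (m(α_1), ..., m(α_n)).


c = [6, 0, 6, 3, 5]

Message polynomial: m(x) = 3 + 1·x + 3·x^2 (mod 7).
For each evaluation point α_i, compute m(α_i) mod 7:
  α_1 = 5: Horner steps 3 → 2 → 6, so m(5) = 6.
  α_2 = 1: Horner steps 3 → 4 → 0, so m(1) = 0.
  α_3 = 4: Horner steps 3 → 6 → 6, so m(4) = 6.
  α_4 = 2: Horner steps 3 → 0 → 3, so m(2) = 3.
  α_5 = 6: Horner steps 3 → 5 → 5, so m(6) = 5.
Codeword c = [6, 0, 6, 3, 5] ∈ F_7^5.


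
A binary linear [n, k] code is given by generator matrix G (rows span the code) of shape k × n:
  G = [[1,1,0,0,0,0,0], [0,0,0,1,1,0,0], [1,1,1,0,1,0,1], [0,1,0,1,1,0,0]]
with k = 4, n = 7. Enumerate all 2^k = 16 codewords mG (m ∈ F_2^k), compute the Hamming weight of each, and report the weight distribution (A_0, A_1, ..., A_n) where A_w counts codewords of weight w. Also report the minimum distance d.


Weight distribution: A_0 = 1, A_1 = 2, A_2 = 2, A_3 = 4, A_4 = 5, A_5 = 2. Minimum distance d = 1.

Enumerate all 2^4 = 16 messages m ∈ F_2^4.
For each, compute codeword c = mG in F_2^7, then tally its weight.
  m = 0000 → c = 0000000, weight = 0.
  m = 1000 → c = 1100000, weight = 2.
  m = 0100 → c = 0001100, weight = 2.
  m = 1100 → c = 1101100, weight = 4.
  m = 0010 → c = 1110101, weight = 5.
  m = 1010 → c = 0010101, weight = 3.
  m = 0110 → c = 1111001, weight = 5.
  m = 1110 → c = 0011001, weight = 3.
  m = 0001 → c = 0101100, weight = 3.
  m = 1001 → c = 1001100, weight = 3.
  m = 0101 → c = 0100000, weight = 1.
  m = 1101 → c = 1000000, weight = 1.
  m = 0011 → c = 1011001, weight = 4.
  m = 1011 → c = 0111001, weight = 4.
  m = 0111 → c = 1010101, weight = 4.
  m = 1111 → c = 0110101, weight = 4.
Tally weights:
  weight 0: 1 codewords.
  weight 1: 2 codewords.
  weight 2: 2 codewords.
  weight 3: 4 codewords.
  weight 4: 5 codewords.
  weight 5: 2 codewords.
Minimum distance d = smallest w > 0 with A_w > 0 = 1.
Sanity: Σ A_w = 16 = 2^4 = 16 ✓.


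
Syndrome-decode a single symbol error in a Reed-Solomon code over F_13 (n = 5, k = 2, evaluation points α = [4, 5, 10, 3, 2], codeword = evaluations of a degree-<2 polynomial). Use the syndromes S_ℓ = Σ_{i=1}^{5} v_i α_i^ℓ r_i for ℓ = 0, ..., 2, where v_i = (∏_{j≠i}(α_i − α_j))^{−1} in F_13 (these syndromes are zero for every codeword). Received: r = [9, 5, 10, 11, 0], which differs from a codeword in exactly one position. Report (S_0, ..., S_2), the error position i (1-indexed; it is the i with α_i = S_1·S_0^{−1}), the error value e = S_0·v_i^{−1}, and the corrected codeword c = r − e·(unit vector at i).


S = (7, 9, 6), error at position 2, error magnitude e = 11, c = [9, 7, 10, 11, 0].

Step 1: column multipliers v_i = (∏_{j≠i}(α_i − α_j))^{−1} mod 13.
  i = 1 (α = 4): (4−5)(4−10)(4−3)(4−2) = (−1)·(−6)·1·2 = 12 ≡ 12, so v_1 = 12^{−1} = 12 (mod 13).
  i = 2 (α = 5): (5−4)(5−10)(5−3)(5−2) = 1·(−5)·2·3 = −30 ≡ 9, so v_2 = 9^{−1} = 3 (mod 13).
  i = 3 (α = 10): (10−4)(10−5)(10−3)(10−2) = 6·5·7·8 = 1680 ≡ 3, so v_3 = 3^{−1} = 9 (mod 13).
  i = 4 (α = 3): (3−4)(3−5)(3−10)(3−2) = (−1)·(−2)·(−7)·1 = −14 ≡ 12, so v_4 = 12^{−1} = 12 (mod 13).
  i = 5 (α = 2): (2−4)(2−5)(2−10)(2−3) = (−2)·(−3)·(−8)·(−1) = 48 ≡ 9, so v_5 = 9^{−1} = 3 (mod 13).
  v = [12, 3, 9, 12, 3].
Step 2: syndromes of r = [9, 5, 10, 11, 0] (all sums mod 13).
  S_0 = Σ v_i r_i = 12·9 + 3·5 + 9·10 + 12·11 + 3·0 = 345 ≡ 7.
  S_1 = Σ v_i α_i r_i = 12·4·9 + 3·5·5 + 9·10·10 + 12·3·11 + 3·2·0 = 1803 ≡ 9.
  α_i^2 mod 13 = [3, 12, 9, 9, 4].
  S_2 = Σ v_i α_i^2 r_i = 12·3·9 + 3·12·5 + 9·9·10 + 12·9·11 + 3·4·0 = 2502 ≡ 6.
  S = (7, 9, 6) ≠ 0, so r is not a codeword (an error is present).
Step 3: locate the error. For a single error e at position i, S_ℓ = v_i·e·α_i^ℓ, so α_err = S_1/S_0.
  S_0^{−1} = 7^{−1} = 2 (mod 13), so α_err = 9·2 = 18 ≡ 5 = α_2. Error position i = 2.
  Consistency check: S_2/S_1 = 6·3 = 18 ≡ 5 = α_err ✓ (single-error assumption holds).
Step 4: error magnitude e = S_0/v_2 = S_0·∏_{j≠2}(α_2 − α_j) = 7·9 = 63 ≡ 11 (mod 13).
Step 5: correct position 2: c_2 = r_2 − e = 5 − 11 ≡ 7 (mod 13). Hence c = [9, 7, 10, 11, 0].
  Check: interpolating c through the α_i gives m(x) = 4 + 11·x (degree < 2) with m(α_i) = c_i for every i, so c is indeed a codeword.


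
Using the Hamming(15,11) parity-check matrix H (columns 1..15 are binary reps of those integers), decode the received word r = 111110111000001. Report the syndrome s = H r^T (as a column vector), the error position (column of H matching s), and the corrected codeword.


s = (1, 0, 0, 0)^T, error position = 8, corrected codeword c = 111110101000001

Compute s = H r^T mod 2 one row at a time:
  s_1 = 1 + 1 + 0 + 0 + 0 + 0 + 0 + 1 = 3 ≡ 1 (mod 2).
  s_2 = 1 + 1 + 0 + 1 + 0 + 0 + 0 + 1 = 4 ≡ 0 (mod 2).
  s_3 = 1 + 1 + 0 + 1 + 0 + 0 + 0 + 1 = 4 ≡ 0 (mod 2).
  s_4 = 1 + 1 + 1 + 1 + 1 + 0 + 0 + 1 = 6 ≡ 0 (mod 2).
s = (1, 0, 0, 0)^T — this equals column 8 of H (binary 1000), so error is at position 8.
Correct: flip bit 8 of r = 111110111000001 to get c = 111110101000001.


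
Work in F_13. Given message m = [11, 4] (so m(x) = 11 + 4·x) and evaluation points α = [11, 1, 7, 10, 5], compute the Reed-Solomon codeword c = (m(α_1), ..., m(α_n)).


c = [3, 2, 0, 12, 5]

Message polynomial: m(x) = 11 + 4·x (mod 13).
For each evaluation point α_i, compute m(α_i) mod 13:
  α_1 = 11: Horner steps 4 → 3, so m(11) = 3.
  α_2 = 1: Horner steps 4 → 2, so m(1) = 2.
  α_3 = 7: Horner steps 4 → 0, so m(7) = 0.
  α_4 = 10: Horner steps 4 → 12, so m(10) = 12.
  α_5 = 5: Horner steps 4 → 5, so m(5) = 5.
Codeword c = [3, 2, 0, 12, 5] ∈ F_13^5.


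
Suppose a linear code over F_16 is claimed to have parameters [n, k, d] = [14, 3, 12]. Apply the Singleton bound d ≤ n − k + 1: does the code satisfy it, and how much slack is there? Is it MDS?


Singleton RHS = n − k + 1 = 12, slack = 0, bound satisfied, MDS.

Singleton bound: d ≤ n − k + 1.
Here n = 14, k = 3, so n − k + 1 = 12.
Given d = 12, check d ≤ 12: YES.
Slack = (n − k + 1) − d = 0.
The code is MDS (slack = 0).
Description: the claimed parameters are [14, 3, 12]_16; such a code would be MDS (meets Singleton bound).


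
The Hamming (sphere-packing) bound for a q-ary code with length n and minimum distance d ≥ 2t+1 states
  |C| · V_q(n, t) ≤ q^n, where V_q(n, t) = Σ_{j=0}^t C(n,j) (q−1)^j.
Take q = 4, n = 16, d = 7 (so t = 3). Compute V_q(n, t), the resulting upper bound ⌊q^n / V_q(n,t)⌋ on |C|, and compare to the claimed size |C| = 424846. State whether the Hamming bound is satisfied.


V_q(n, t) = 16249, q^n = 4294967296, Hamming bound = 264321, |C| = 424846 > bound (violated).

Step 1: Compute V_q(n, t) = Σ_{j=0}^3 C(n, j) (q−1)^j.
  j = 0: C(16,0)·(3)^0 = 1·1 = 1.
  j = 1: C(16,1)·(3)^1 = 16·3 = 48.
  j = 2: C(16,2)·(3)^2 = 120·9 = 1080.
  j = 3: C(16,3)·(3)^3 = 560·27 = 15120.
  V_q(n, t) = 1 + 48 + 1080 + 15120 = 16249.
Step 2: q^n = 4^16 = 4294967296.
Step 3: Hamming bound ⌊q^n / V_q(n,t)⌋ = ⌊4294967296/16249⌋ = 264321.
Step 4: Compare |C| = 424846 to 264321: violated.
The claimed |C| lies above the Hamming bound, so no 4-ary code of length 16 with d ≥ 7 can have 424846 codewords.


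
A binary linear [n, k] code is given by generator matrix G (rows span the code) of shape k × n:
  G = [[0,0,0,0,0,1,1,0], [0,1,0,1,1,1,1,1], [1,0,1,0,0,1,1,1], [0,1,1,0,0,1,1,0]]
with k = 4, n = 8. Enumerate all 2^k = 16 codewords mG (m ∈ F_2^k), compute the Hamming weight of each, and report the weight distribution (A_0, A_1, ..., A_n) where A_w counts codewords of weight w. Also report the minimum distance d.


Weight distribution: A_0 = 1, A_2 = 2, A_3 = 3, A_4 = 3, A_5 = 4, A_6 = 2, A_7 = 1. Minimum distance d = 2.

Enumerate all 2^4 = 16 messages m ∈ F_2^4.
For each, compute codeword c = mG in F_2^8, then tally its weight.
  m = 0000 → c = 00000000, weight = 0.
  m = 1000 → c = 00000110, weight = 2.
  m = 0100 → c = 01011111, weight = 6.
  m = 1100 → c = 01011001, weight = 4.
  m = 0010 → c = 10100111, weight = 5.
  m = 1010 → c = 10100001, weight = 3.
  m = 0110 → c = 11111000, weight = 5.
  m = 1110 → c = 11111110, weight = 7.
  m = 0001 → c = 01100110, weight = 4.
  m = 1001 → c = 01100000, weight = 2.
  m = 0101 → c = 00111001, weight = 4.
  m = 1101 → c = 00111111, weight = 6.
  m = 0011 → c = 11000001, weight = 3.
  m = 1011 → c = 11000111, weight = 5.
  m = 0111 → c = 10011110, weight = 5.
  m = 1111 → c = 10011000, weight = 3.
Tally weights:
  weight 0: 1 codewords.
  weight 2: 2 codewords.
  weight 3: 3 codewords.
  weight 4: 3 codewords.
  weight 5: 4 codewords.
  weight 6: 2 codewords.
  weight 7: 1 codewords.
Minimum distance d = smallest w > 0 with A_w > 0 = 2.
Sanity: Σ A_w = 16 = 2^4 = 16 ✓.


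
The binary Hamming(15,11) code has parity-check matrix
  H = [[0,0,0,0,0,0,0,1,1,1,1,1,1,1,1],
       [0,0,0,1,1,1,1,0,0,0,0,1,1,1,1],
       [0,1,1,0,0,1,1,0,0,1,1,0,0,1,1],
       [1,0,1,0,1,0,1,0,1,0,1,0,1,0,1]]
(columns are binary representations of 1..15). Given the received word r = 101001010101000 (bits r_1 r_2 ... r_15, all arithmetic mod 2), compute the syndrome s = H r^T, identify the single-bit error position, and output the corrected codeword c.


s = (1, 0, 1, 0)^T, error position = 10, corrected codeword c = 101001010001000

Compute s = H r^T mod 2 one row at a time:
  s_1 = 1 + 0 + 1 + 0 + 1 + 0 + 0 + 0 = 3 ≡ 1 (mod 2).
  s_2 = 0 + 0 + 1 + 0 + 1 + 0 + 0 + 0 = 2 ≡ 0 (mod 2).
  s_3 = 0 + 1 + 1 + 0 + 1 + 0 + 0 + 0 = 3 ≡ 1 (mod 2).
  s_4 = 1 + 1 + 0 + 0 + 0 + 0 + 0 + 0 = 2 ≡ 0 (mod 2).
s = (1, 0, 1, 0)^T — this equals column 10 of H (binary 1010), so error is at position 10.
Correct: flip bit 10 of r = 101001010101000 to get c = 101001010001000.


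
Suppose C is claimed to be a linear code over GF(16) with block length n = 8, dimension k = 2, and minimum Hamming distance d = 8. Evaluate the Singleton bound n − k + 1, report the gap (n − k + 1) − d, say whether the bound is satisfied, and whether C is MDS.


Singleton RHS = n − k + 1 = 7, slack = -1, bound violated (no such code; not MDS).

Singleton bound: d ≤ n − k + 1.
Here n = 8, k = 2, so n − k + 1 = 7.
Given d = 8, check d ≤ 7: NO.
Slack = (n − k + 1) − d = -1.
The slack is negative: d = 8 exceeds n − k + 1 = 7 by 1, so the Singleton bound is violated and no linear [8, 2, 8]_16 code can exist. In particular it is not MDS (MDS requires d = n − k + 1 exactly).
Description: the claimed parameters are [8, 2, 8]_16; such a code would be impossible (violates the Singleton bound).


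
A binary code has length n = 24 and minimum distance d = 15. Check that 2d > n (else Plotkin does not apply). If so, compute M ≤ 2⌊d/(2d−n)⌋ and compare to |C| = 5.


Plotkin bound M ≤ 4; given |C| = 5 > bound (violated).

Check applicability: 2d = 30, n = 24.
2d − n = 6 > 0, so Plotkin applies.
Compute d/(2d−n) = 15/6 ≈ 2.5000.
⌊d/(2d−n)⌋ = 2.
Plotkin bound: M ≤ 2·2 = 4.
Given |C| = 5, check: VIOLATED.
This |C| is above the Plotkin bound, so no binary code with n = 24, d = 15 and 5 codewords exists.


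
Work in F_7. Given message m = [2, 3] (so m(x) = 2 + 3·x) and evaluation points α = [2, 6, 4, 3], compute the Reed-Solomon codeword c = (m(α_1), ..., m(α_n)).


c = [1, 6, 0, 4]

Message polynomial: m(x) = 2 + 3·x (mod 7).
For each evaluation point α_i, compute m(α_i) mod 7:
  α_1 = 2: Horner steps 3 → 1, so m(2) = 1.
  α_2 = 6: Horner steps 3 → 6, so m(6) = 6.
  α_3 = 4: Horner steps 3 → 0, so m(4) = 0.
  α_4 = 3: Horner steps 3 → 4, so m(3) = 4.
Codeword c = [1, 6, 0, 4] ∈ F_7^4.


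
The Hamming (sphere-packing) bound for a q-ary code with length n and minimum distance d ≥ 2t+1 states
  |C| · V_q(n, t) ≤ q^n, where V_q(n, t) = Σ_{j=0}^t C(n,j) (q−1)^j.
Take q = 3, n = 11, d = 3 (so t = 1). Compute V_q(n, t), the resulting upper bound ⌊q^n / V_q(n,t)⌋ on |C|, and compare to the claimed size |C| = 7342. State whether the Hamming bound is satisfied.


V_q(n, t) = 23, q^n = 177147, Hamming bound = 7702, |C| = 7342 ≤ bound (satisfied).

Step 1: Compute V_q(n, t) = Σ_{j=0}^1 C(n, j) (q−1)^j.
  j = 0: C(11,0)·(2)^0 = 1·1 = 1.
  j = 1: C(11,1)·(2)^1 = 11·2 = 22.
  V_q(n, t) = 1 + 22 = 23.
Step 2: q^n = 3^11 = 177147.
Step 3: Hamming bound ⌊q^n / V_q(n,t)⌋ = ⌊177147/23⌋ = 7702.
Step 4: Compare |C| = 7342 to 7702: satisfied.
The claimed |C| lies below the Hamming bound.


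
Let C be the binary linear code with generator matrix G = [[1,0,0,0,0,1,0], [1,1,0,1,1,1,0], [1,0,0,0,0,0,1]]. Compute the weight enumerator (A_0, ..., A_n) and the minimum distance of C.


Weight distribution: A_0 = 1, A_2 = 3, A_3 = 1, A_5 = 3. Minimum distance d = 2.

Enumerate all 2^3 = 8 messages m ∈ F_2^3.
For each, compute codeword c = mG in F_2^7, then tally its weight.
  m = 000 → c = 0000000, weight = 0.
  m = 100 → c = 1000010, weight = 2.
  m = 010 → c = 1101110, weight = 5.
  m = 110 → c = 0101100, weight = 3.
  m = 001 → c = 1000001, weight = 2.
  m = 101 → c = 0000011, weight = 2.
  m = 011 → c = 0101111, weight = 5.
  m = 111 → c = 1101101, weight = 5.
Tally weights:
  weight 0: 1 codewords.
  weight 2: 3 codewords.
  weight 3: 1 codewords.
  weight 5: 3 codewords.
Minimum distance d = smallest w > 0 with A_w > 0 = 2.
Sanity: Σ A_w = 8 = 2^3 = 8 ✓.


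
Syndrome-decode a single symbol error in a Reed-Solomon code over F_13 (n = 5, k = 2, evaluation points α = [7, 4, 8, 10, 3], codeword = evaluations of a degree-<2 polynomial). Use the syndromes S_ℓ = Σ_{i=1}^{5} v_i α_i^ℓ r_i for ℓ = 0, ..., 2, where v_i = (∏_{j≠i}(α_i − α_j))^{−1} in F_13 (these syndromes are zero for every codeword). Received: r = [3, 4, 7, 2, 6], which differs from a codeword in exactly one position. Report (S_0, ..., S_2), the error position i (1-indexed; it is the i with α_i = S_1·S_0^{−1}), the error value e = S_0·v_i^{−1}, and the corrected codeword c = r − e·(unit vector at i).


S = (11, 7, 8), error at position 5, error magnitude e = 6, c = [3, 4, 7, 2, 0].

Step 1: column multipliers v_i = (∏_{j≠i}(α_i − α_j))^{−1} mod 13.
  i = 1 (α = 7): (7−4)(7−8)(7−10)(7−3) = 3·(−1)·(−3)·4 = 36 ≡ 10, so v_1 = 10^{−1} = 4 (mod 13).
  i = 2 (α = 4): (4−7)(4−8)(4−10)(4−3) = (−3)·(−4)·(−6)·1 = −72 ≡ 6, so v_2 = 6^{−1} = 11 (mod 13).
  i = 3 (α = 8): (8−7)(8−4)(8−10)(8−3) = 1·4·(−2)·5 = −40 ≡ 12, so v_3 = 12^{−1} = 12 (mod 13).
  i = 4 (α = 10): (10−7)(10−4)(10−8)(10−3) = 3·6·2·7 = 252 ≡ 5, so v_4 = 5^{−1} = 8 (mod 13).
  i = 5 (α = 3): (3−7)(3−4)(3−8)(3−10) = (−4)·(−1)·(−5)·(−7) = 140 ≡ 10, so v_5 = 10^{−1} = 4 (mod 13).
  v = [4, 11, 12, 8, 4].
Step 2: syndromes of r = [3, 4, 7, 2, 6] (all sums mod 13).
  S_0 = Σ v_i r_i = 4·3 + 11·4 + 12·7 + 8·2 + 4·6 = 180 ≡ 11.
  S_1 = Σ v_i α_i r_i = 4·7·3 + 11·4·4 + 12·8·7 + 8·10·2 + 4·3·6 = 1164 ≡ 7.
  α_i^2 mod 13 = [10, 3, 12, 9, 9].
  S_2 = Σ v_i α_i^2 r_i = 4·10·3 + 11·3·4 + 12·12·7 + 8·9·2 + 4·9·6 = 1620 ≡ 8.
  S = (11, 7, 8) ≠ 0, so r is not a codeword (an error is present).
Step 3: locate the error. For a single error e at position i, S_ℓ = v_i·e·α_i^ℓ, so α_err = S_1/S_0.
  S_0^{−1} = 11^{−1} = 6 (mod 13), so α_err = 7·6 = 42 ≡ 3 = α_5. Error position i = 5.
  Consistency check: S_2/S_1 = 8·2 = 16 ≡ 3 = α_err ✓ (single-error assumption holds).
Step 4: error magnitude e = S_0/v_5 = S_0·∏_{j≠5}(α_5 − α_j) = 11·10 = 110 ≡ 6 (mod 13).
Step 5: correct position 5: c_5 = r_5 − e = 6 − 6 ≡ 0 (mod 13). Hence c = [3, 4, 7, 2, 0].
  Check: interpolating c through the α_i gives m(x) = 1 + 4·x (degree < 2) with m(α_i) = c_i for every i, so c is indeed a codeword.


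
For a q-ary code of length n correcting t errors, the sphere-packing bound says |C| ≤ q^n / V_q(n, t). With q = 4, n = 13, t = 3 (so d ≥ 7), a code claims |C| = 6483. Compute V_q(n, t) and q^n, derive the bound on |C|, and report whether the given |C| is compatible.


V_q(n, t) = 8464, q^n = 67108864, Hamming bound = 7928, |C| = 6483 ≤ bound (satisfied).

Step 1: Compute V_q(n, t) = Σ_{j=0}^3 C(n, j) (q−1)^j.
  j = 0: C(13,0)·(3)^0 = 1·1 = 1.
  j = 1: C(13,1)·(3)^1 = 13·3 = 39.
  j = 2: C(13,2)·(3)^2 = 78·9 = 702.
  j = 3: C(13,3)·(3)^3 = 286·27 = 7722.
  V_q(n, t) = 1 + 39 + 702 + 7722 = 8464.
Step 2: q^n = 4^13 = 67108864.
Step 3: Hamming bound ⌊q^n / V_q(n,t)⌋ = ⌊67108864/8464⌋ = 7928.
Step 4: Compare |C| = 6483 to 7928: satisfied.
The claimed |C| lies below the Hamming bound.


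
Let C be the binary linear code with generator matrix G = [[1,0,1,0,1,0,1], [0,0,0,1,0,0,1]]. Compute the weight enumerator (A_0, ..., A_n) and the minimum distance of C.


Weight distribution: A_0 = 1, A_2 = 1, A_4 = 2. Minimum distance d = 2.

Enumerate all 2^2 = 4 messages m ∈ F_2^2.
For each, compute codeword c = mG in F_2^7, then tally its weight.
  m = 00 → c = 0000000, weight = 0.
  m = 10 → c = 1010101, weight = 4.
  m = 01 → c = 0001001, weight = 2.
  m = 11 → c = 1011100, weight = 4.
Tally weights:
  weight 0: 1 codewords.
  weight 2: 1 codewords.
  weight 4: 2 codewords.
Minimum distance d = smallest w > 0 with A_w > 0 = 2.
Sanity: Σ A_w = 4 = 2^2 = 4 ✓.


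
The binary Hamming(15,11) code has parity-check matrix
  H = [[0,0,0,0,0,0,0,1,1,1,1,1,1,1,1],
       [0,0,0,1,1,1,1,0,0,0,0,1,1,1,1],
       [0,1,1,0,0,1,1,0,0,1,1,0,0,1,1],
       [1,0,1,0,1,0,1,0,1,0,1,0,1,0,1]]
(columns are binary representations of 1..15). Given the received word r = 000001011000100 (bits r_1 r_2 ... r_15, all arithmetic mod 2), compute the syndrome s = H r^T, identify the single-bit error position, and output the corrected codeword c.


s = (1, 0, 1, 0)^T, error position = 10, corrected codeword c = 000001011100100

Compute s = H r^T mod 2 one row at a time:
  s_1 = 1 + 1 + 0 + 0 + 0 + 1 + 0 + 0 = 3 ≡ 1 (mod 2).
  s_2 = 0 + 0 + 1 + 0 + 0 + 1 + 0 + 0 = 2 ≡ 0 (mod 2).
  s_3 = 0 + 0 + 1 + 0 + 0 + 0 + 0 + 0 = 1 ≡ 1 (mod 2).
  s_4 = 0 + 0 + 0 + 0 + 1 + 0 + 1 + 0 = 2 ≡ 0 (mod 2).
s = (1, 0, 1, 0)^T — this equals column 10 of H (binary 1010), so error is at position 10.
Correct: flip bit 10 of r = 000001011000100 to get c = 000001011100100.


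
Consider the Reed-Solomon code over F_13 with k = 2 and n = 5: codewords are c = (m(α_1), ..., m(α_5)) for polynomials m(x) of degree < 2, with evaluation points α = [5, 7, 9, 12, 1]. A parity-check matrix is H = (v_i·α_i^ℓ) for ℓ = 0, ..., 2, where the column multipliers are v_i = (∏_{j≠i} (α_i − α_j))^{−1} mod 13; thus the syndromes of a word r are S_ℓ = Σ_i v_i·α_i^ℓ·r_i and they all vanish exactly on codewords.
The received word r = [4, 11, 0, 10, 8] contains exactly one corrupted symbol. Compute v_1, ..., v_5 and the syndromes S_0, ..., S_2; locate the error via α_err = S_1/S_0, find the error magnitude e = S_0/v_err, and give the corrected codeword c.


S = (3, 8, 4), error at position 2, error magnitude e = 9, c = [4, 2, 0, 10, 8].

Step 1: column multipliers v_i = (∏_{j≠i}(α_i − α_j))^{−1} mod 13.
  i = 1 (α = 5): (5−7)(5−9)(5−12)(5−1) = (−2)·(−4)·(−7)·4 = −224 ≡ 10, so v_1 = 10^{−1} = 4 (mod 13).
  i = 2 (α = 7): (7−5)(7−9)(7−12)(7−1) = 2·(−2)·(−5)·6 = 120 ≡ 3, so v_2 = 3^{−1} = 9 (mod 13).
  i = 3 (α = 9): (9−5)(9−7)(9−12)(9−1) = 4·2·(−3)·8 = −192 ≡ 3, so v_3 = 3^{−1} = 9 (mod 13).
  i = 4 (α = 12): (12−5)(12−7)(12−9)(12−1) = 7·5·3·11 = 1155 ≡ 11, so v_4 = 11^{−1} = 6 (mod 13).
  i = 5 (α = 1): (1−5)(1−7)(1−9)(1−12) = (−4)·(−6)·(−8)·(−11) = 2112 ≡ 6, so v_5 = 6^{−1} = 11 (mod 13).
  v = [4, 9, 9, 6, 11].
Step 2: syndromes of r = [4, 11, 0, 10, 8] (all sums mod 13).
  S_0 = Σ v_i r_i = 4·4 + 9·11 + 9·0 + 6·10 + 11·8 = 263 ≡ 3.
  S_1 = Σ v_i α_i r_i = 4·5·4 + 9·7·11 + 9·9·0 + 6·12·10 + 11·1·8 = 1581 ≡ 8.
  α_i^2 mod 13 = [12, 10, 3, 1, 1].
  S_2 = Σ v_i α_i^2 r_i = 4·12·4 + 9·10·11 + 9·3·0 + 6·1·10 + 11·1·8 = 1330 ≡ 4.
  S = (3, 8, 4) ≠ 0, so r is not a codeword (an error is present).
Step 3: locate the error. For a single error e at position i, S_ℓ = v_i·e·α_i^ℓ, so α_err = S_1/S_0.
  S_0^{−1} = 3^{−1} = 9 (mod 13), so α_err = 8·9 = 72 ≡ 7 = α_2. Error position i = 2.
  Consistency check: S_2/S_1 = 4·5 = 20 ≡ 7 = α_err ✓ (single-error assumption holds).
Step 4: error magnitude e = S_0/v_2 = S_0·∏_{j≠2}(α_2 − α_j) = 3·3 = 9 ≡ 9 (mod 13).
Step 5: correct position 2: c_2 = r_2 − e = 11 − 9 ≡ 2 (mod 13). Hence c = [4, 2, 0, 10, 8].
  Check: interpolating c through the α_i gives m(x) = 9 + 12·x (degree < 2) with m(α_i) = c_i for every i, so c is indeed a codeword.
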